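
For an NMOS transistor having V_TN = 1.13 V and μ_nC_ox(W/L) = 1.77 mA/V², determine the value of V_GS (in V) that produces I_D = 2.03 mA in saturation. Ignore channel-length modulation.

In saturation I_D = ½ k_n (V_GS − V_TN)², so V_GS − V_TN = √(2 I_D / k_n) = √(2 × 2.03 / 1.77) = 1.51 V.
V_GS = 1.13 + 1.51 = 2.64 V.

V_GS = 2.64 V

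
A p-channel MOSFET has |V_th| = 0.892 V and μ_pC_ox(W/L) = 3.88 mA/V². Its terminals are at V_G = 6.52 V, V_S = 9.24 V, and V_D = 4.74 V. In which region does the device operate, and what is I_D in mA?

Saturation; I_D = 6.48 mA

V_SG = V_S − V_G = 9.24 − 6.52 = 2.72 V; V_SD = V_S − V_D = 9.24 − 4.74 = 4.5 V.
V_ov = V_SG − |V_th| = 2.72 − 0.892 = 1.83 V.
Since V_SD = 4.5 V ≥ V_ov = 1.83 V, the device is in saturation.
I_D = ½ k_p V_ov² = 0.5 × 3.88 × 1.83² = 6.48 mA.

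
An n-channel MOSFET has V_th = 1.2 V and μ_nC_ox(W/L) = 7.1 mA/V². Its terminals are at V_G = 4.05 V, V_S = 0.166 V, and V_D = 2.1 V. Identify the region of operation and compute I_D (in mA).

Triode; I_D = 23.6 mA

V_GS = V_G − V_S = 4.05 − 0.166 = 3.88 V; V_DS = V_D − V_S = 2.1 − 0.166 = 1.93 V.
V_ov = V_GS − V_th = 3.88 − 1.2 = 2.68 V.
Since V_DS = 1.93 V < V_ov = 2.68 V, the device is in the triode region.
I_D = k_n [V_ov · V_DS − ½ V_DS²] = 7.1 × [2.68 × 1.93 − 0.5 × 1.93²] = 23.6 mA.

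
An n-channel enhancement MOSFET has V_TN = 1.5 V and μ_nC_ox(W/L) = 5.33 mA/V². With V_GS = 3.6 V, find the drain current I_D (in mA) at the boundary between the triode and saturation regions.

I_D = 11.8 mA

At the boundary V_DS = V_ov = V_GS − V_TN = 3.6 − 1.5 = 2.1 V.
I_D = ½ k_n V_ov² = 0.5 × 5.33 × 2.1² = 11.8 mA.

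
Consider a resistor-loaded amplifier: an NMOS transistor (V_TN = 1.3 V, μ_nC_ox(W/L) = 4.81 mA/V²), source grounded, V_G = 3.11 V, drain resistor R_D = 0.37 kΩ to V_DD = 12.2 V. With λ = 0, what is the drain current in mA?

V_GS = V_G = 3.11 V, so V_ov = 3.11 − 1.3 = 1.81 V.
Assume saturation: I_D = ½ k_n V_ov² = 0.5 × 4.81 × 1.81² = 7.88 mA, giving V_DS = V_DD − I_D R_D = 12.2 − 7.88 × 0.37 = 9.28 V.
V_DS = 9.28 V ≥ V_ov = 1.81 V, confirming saturation.

I_D = 7.88 mA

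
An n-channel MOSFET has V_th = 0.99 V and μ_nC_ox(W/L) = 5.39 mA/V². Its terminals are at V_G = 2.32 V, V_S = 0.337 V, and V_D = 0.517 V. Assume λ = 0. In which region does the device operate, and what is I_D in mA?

V_GS = V_G − V_S = 2.32 − 0.337 = 1.98 V; V_DS = V_D − V_S = 0.517 − 0.337 = 0.18 V.
V_ov = V_GS − V_th = 1.98 − 0.99 = 0.993 V.
Since V_DS = 0.18 V < V_ov = 0.993 V, the device is in the triode region.
I_D = k_n [V_ov · V_DS − ½ V_DS²] = 5.39 × [0.993 × 0.18 − 0.5 × 0.18²] = 0.876 mA.

Triode; I_D = 0.876 mA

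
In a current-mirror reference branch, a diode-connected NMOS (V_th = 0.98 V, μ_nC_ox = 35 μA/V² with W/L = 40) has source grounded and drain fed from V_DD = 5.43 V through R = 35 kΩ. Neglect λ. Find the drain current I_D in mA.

With gate tied to drain, V_GS = V_DS ≥ V_GS − V_th, so the device is in saturation.
k_n = μ_nC_ox · (W/L) = 1.4 mA/V².
KCL at the drain: ½ k_n (V_GS − V_th)² = (V_DD − V_GS)/R.
Let x = V_GS − 0.98. Then 24.5 x² + x − 4.45 = 0, giving x = 0.406 V (positive root), so V_GS = 1.39 V.
I_D = (V_DD − V_GS)/R = (5.43 − 1.39) / 35 = 0.116 mA.

I_D = 0.116 mA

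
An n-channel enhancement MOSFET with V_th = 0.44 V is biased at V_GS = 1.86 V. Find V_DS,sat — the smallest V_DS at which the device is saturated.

The boundary between triode and saturation is V_DS = V_GS − V_th = V_ov.
V_ov = 1.86 − 0.44 = 1.42 V.

V_DS,sat = 1.42 V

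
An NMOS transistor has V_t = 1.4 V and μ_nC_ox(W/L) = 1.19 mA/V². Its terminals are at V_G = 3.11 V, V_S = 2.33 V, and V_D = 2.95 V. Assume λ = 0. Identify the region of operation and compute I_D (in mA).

Cutoff; I_D = 0 mA

V_GS = V_G − V_S = 3.11 − 2.33 = 0.78 V; V_DS = V_D − V_S = 2.95 − 2.33 = 0.62 V.
V_GS = 0.78 V < V_t = 1.4 V, so the transistor is in cutoff.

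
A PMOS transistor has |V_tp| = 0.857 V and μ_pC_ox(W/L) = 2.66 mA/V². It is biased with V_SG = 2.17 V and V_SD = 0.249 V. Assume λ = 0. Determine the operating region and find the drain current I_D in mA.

V_ov = V_SG − |V_tp| = 2.17 − 0.857 = 1.31 V.
Since V_SD = 0.249 V < V_ov = 1.31 V, the device is in the triode region.
I_D = k_p [V_ov · V_SD − ½ V_SD²] = 2.66 × [1.31 × 0.249 − 0.5 × 0.249²] = 0.787 mA.

Triode; I_D = 0.787 mA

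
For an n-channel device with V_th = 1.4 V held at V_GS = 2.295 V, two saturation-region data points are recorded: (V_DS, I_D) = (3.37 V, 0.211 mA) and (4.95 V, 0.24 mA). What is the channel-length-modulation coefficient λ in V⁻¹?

λ = 0.123 V⁻¹

With V_GS fixed, I_D ∝ (1 + λ V_DS) in saturation, so I_D2/I_D1 = (1 + λ V_DS2)/(1 + λ V_DS1).
0.24/0.211 = 1.137 = (1 + 4.95 λ)/(1 + 3.37 λ).
Solving: λ (I_D1 V_DS2 − I_D2 V_DS1) = I_D2 − I_D1, so λ = (0.24 − 0.211) / (0.211 × 4.95 − 0.24 × 3.37) = 0.029 / 0.236 = 0.123 V⁻¹.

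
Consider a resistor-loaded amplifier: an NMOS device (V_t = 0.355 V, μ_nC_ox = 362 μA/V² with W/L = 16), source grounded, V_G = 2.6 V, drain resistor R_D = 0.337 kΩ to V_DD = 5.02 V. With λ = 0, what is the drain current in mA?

V_GS = V_G = 2.6 V, so V_ov = 2.6 − 0.355 = 2.25 V.
k_n = μ_nC_ox · (W/L) = 5.792 mA/V².
Assume saturation: I_D = ½ k_n V_ov² = 0.5 × 5.792 × 2.25² = 14.6 mA, giving V_DS = V_DD − I_D R_D = 5.02 − 14.6 × 0.337 = 0.101 V.
But 0.101 V < V_ov = 2.25 V, so the device is actually in triode.
In triode I_D = k_n[V_ov V_DS − ½ V_DS²] and I_D = (V_DD − V_DS)/R_D. Equating: 0.976 V_DS² − 5.382 V_DS + 5.02 = 0, giving V_DS = 1.19 V (the root below V_ov).
I_D = (5.02 − 1.19) / 0.337 = 11.4 mA.

I_D = 11.4 mA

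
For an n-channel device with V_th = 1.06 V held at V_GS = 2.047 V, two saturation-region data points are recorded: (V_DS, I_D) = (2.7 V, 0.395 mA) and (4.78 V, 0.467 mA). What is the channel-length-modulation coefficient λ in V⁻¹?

With V_GS fixed, I_D ∝ (1 + λ V_DS) in saturation, so I_D2/I_D1 = (1 + λ V_DS2)/(1 + λ V_DS1).
0.467/0.395 = 1.182 = (1 + 4.78 λ)/(1 + 2.7 λ).
Solving: λ (I_D1 V_DS2 − I_D2 V_DS1) = I_D2 − I_D1, so λ = (0.467 − 0.395) / (0.395 × 4.78 − 0.467 × 2.7) = 0.072 / 0.627 = 0.115 V⁻¹.

λ = 0.115 V⁻¹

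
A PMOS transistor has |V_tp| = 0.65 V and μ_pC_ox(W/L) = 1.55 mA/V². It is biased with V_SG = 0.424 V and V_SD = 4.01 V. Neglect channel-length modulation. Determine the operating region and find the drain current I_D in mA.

Cutoff; I_D = 0 mA

V_SG = 0.424 V < |V_tp| = 0.65 V, so the transistor is in cutoff.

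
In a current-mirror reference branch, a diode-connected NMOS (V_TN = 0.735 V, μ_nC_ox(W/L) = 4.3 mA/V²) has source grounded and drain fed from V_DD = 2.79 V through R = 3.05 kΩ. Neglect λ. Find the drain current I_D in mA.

I_D = 0.514 mA

With gate tied to drain, V_GS = V_DS ≥ V_GS − V_TN, so the device is in saturation.
KCL at the drain: ½ k_n (V_GS − V_TN)² = (V_DD − V_GS)/R.
Let x = V_GS − 0.735. Then 6.56 x² + x − 2.055 = 0, giving x = 0.489 V (positive root), so V_GS = 1.22 V.
I_D = (V_DD − V_GS)/R = (2.79 − 1.22) / 3.05 = 0.514 mA.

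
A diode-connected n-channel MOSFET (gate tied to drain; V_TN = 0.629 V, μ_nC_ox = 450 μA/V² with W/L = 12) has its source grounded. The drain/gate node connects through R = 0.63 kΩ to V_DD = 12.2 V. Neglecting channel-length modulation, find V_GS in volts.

V_GS = 2.96 V

With gate tied to drain, V_GS = V_DS ≥ V_GS − V_TN, so the device is in saturation.
k_n = μ_nC_ox · (W/L) = 5.4 mA/V².
KCL at the drain: ½ k_n (V_GS − V_TN)² = (V_DD − V_GS)/R.
Let x = V_GS − 0.629. Then 1.7 x² + x − 11.57 = 0, giving x = 2.33 V (positive root), so V_GS = 2.96 V.
I_D = (V_DD − V_GS)/R = (12.2 − 2.96) / 0.63 = 14.7 mA.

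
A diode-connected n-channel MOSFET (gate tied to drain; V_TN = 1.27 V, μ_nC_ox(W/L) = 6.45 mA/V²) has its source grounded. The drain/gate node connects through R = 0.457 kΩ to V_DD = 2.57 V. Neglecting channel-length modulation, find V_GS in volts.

V_GS = 1.93 V

With gate tied to drain, V_GS = V_DS ≥ V_GS − V_TN, so the device is in saturation.
KCL at the drain: ½ k_n (V_GS − V_TN)² = (V_DD − V_GS)/R.
Let x = V_GS − 1.27. Then 1.47 x² + x − 1.3 = 0, giving x = 0.659 V (positive root), so V_GS = 1.93 V.
I_D = (V_DD − V_GS)/R = (2.57 − 1.93) / 0.457 = 1.4 mA.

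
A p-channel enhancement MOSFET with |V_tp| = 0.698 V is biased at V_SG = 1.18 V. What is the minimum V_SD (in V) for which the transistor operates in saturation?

The boundary between triode and saturation is V_SD = V_SG − |V_tp| = V_ov.
V_ov = 1.18 − 0.698 = 0.482 V.

V_SD,sat = 0.482 V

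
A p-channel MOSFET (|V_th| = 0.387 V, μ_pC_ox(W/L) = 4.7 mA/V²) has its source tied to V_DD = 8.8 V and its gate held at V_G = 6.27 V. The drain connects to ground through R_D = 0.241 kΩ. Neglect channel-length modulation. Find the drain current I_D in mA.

V_SG = V_DD − V_G = 8.8 − 6.27 = 2.53 V, so V_ov = 2.53 − 0.387 = 2.14 V.
Assume saturation: I_D = ½ k_p V_ov² = 0.5 × 4.7 × 2.14² = 10.8 mA, giving V_SD = V_DD − I_D R_D = 8.8 − 10.8 × 0.241 = 6.2 V.
V_SD = 6.2 V ≥ V_ov = 2.14 V, confirming saturation.

I_D = 10.8 mA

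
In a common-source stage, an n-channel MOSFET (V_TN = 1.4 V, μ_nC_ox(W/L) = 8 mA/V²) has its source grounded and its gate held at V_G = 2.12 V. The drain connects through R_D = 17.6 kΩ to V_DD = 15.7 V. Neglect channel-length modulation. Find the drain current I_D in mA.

V_GS = V_G = 2.12 V, so V_ov = 2.12 − 1.4 = 0.72 V.
Assume saturation: I_D = ½ k_n V_ov² = 0.5 × 8 × 0.72² = 2.07 mA, giving V_DS = V_DD − I_D R_D = 15.7 − 2.07 × 17.6 = -20.8 V.
But -20.8 V < V_ov = 0.72 V, so the device is actually in triode.
In triode I_D = k_n[V_ov V_DS − ½ V_DS²] and I_D = (V_DD − V_DS)/R_D. Equating: 70.4 V_DS² − 102.4 V_DS + 15.7 = 0, giving V_DS = 0.174 V (the root below V_ov).
I_D = (15.7 − 0.174) / 17.6 = 0.882 mA.

I_D = 0.882 mA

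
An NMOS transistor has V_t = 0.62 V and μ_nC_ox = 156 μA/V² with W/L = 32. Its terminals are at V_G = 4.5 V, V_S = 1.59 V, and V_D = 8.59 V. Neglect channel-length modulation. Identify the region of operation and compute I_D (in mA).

Saturation; I_D = 13.1 mA

V_GS = V_G − V_S = 4.5 − 1.59 = 2.91 V; V_DS = V_D − V_S = 8.59 − 1.59 = 7 V.
k_n = μ_nC_ox · (W/L) = 4.992 mA/V².
V_ov = V_GS − V_t = 2.91 − 0.62 = 2.29 V.
Since V_DS = 7 V ≥ V_ov = 2.29 V, the device is in saturation.
I_D = ½ k_n V_ov² = 0.5 × 4.992 × 2.29² = 13.1 mA.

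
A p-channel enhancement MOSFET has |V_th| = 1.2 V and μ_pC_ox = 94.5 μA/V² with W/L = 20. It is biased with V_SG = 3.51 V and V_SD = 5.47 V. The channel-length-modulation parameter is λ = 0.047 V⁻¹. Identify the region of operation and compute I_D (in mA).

k_p = μ_pC_ox · (W/L) = 1.89 mA/V².
V_ov = V_SG − |V_th| = 3.51 − 1.2 = 2.31 V.
Since V_SD = 5.47 V ≥ V_ov = 2.31 V, the device is in saturation.
I_D = ½ k_p V_ov² (1 + λ V_SD) = 0.5 × 1.89 × 2.31² × (1 + 0.047 × 5.47) = 6.34 mA.

Saturation; I_D = 6.34 mA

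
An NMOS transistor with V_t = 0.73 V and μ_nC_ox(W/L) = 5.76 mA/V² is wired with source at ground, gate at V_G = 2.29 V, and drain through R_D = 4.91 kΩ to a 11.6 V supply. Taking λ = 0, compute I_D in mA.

V_GS = V_G = 2.29 V, so V_ov = 2.29 − 0.73 = 1.56 V.
Assume saturation: I_D = ½ k_n V_ov² = 0.5 × 5.76 × 1.56² = 7.01 mA, giving V_DS = V_DD − I_D R_D = 11.6 − 7.01 × 4.91 = -22.8 V.
But -22.8 V < V_ov = 1.56 V, so the device is actually in triode.
In triode I_D = k_n[V_ov V_DS − ½ V_DS²] and I_D = (V_DD − V_DS)/R_D. Equating: 14.1 V_DS² − 45.12 V_DS + 11.6 = 0, giving V_DS = 0.282 V (the root below V_ov).
I_D = (11.6 − 0.282) / 4.91 = 2.31 mA.

I_D = 2.31 mA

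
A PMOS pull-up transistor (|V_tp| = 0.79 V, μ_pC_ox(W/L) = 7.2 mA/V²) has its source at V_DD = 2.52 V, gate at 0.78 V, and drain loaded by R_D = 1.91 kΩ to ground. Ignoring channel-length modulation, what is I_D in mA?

V_SG = V_DD − V_G = 2.52 − 0.78 = 1.74 V, so V_ov = 1.74 − 0.79 = 0.95 V.
Assume saturation: I_D = ½ k_p V_ov² = 0.5 × 7.2 × 0.95² = 3.25 mA, giving V_SD = V_DD − I_D R_D = 2.52 − 3.25 × 1.91 = -3.69 V.
But -3.69 V < V_ov = 0.95 V, so the device is actually in triode.
In triode I_D = k_p[V_ov V_SD − ½ V_SD²] and I_D = (V_DD − V_SD)/R_D. Equating: 6.88 V_SD² − 14.06 V_SD + 2.52 = 0, giving V_SD = 0.198 V (the root below V_ov).
I_D = (2.52 − 0.198) / 1.91 = 1.22 mA.

I_D = 1.22 mA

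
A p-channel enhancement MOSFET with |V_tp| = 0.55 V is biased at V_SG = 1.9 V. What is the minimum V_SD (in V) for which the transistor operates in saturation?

V_SD,sat = 1.35 V

The boundary between triode and saturation is V_SD = V_SG − |V_tp| = V_ov.
V_ov = 1.9 − 0.55 = 1.35 V.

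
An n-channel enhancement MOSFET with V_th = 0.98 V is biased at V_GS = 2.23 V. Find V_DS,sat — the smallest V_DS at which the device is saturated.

V_DS,sat = 1.25 V

The boundary between triode and saturation is V_DS = V_GS − V_th = V_ov.
V_ov = 2.23 − 0.98 = 1.25 V.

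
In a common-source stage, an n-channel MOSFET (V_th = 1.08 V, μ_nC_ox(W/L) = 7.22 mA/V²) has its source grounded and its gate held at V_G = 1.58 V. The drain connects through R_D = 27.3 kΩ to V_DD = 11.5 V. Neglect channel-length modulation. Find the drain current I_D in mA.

I_D = 0.416 mA

V_GS = V_G = 1.58 V, so V_ov = 1.58 − 1.08 = 0.5 V.
Assume saturation: I_D = ½ k_n V_ov² = 0.5 × 7.22 × 0.5² = 0.902 mA, giving V_DS = V_DD − I_D R_D = 11.5 − 0.902 × 27.3 = -13.1 V.
But -13.1 V < V_ov = 0.5 V, so the device is actually in triode.
In triode I_D = k_n[V_ov V_DS − ½ V_DS²] and I_D = (V_DD − V_DS)/R_D. Equating: 98.6 V_DS² − 99.55 V_DS + 11.5 = 0, giving V_DS = 0.133 V (the root below V_ov).
I_D = (11.5 − 0.133) / 27.3 = 0.416 mA.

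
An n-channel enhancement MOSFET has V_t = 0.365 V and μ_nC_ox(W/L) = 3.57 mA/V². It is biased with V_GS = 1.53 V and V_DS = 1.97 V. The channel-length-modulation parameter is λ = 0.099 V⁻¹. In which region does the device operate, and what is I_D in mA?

V_ov = V_GS − V_t = 1.53 − 0.365 = 1.17 V.
Since V_DS = 1.97 V ≥ V_ov = 1.17 V, the device is in saturation.
I_D = ½ k_n V_ov² (1 + λ V_DS) = 0.5 × 3.57 × 1.17² × (1 + 0.099 × 1.97) = 2.9 mA.

Saturation; I_D = 2.90 mA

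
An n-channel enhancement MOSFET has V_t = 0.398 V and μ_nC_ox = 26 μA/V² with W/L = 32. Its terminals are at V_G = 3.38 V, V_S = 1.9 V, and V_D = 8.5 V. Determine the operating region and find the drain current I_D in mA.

V_GS = V_G − V_S = 3.38 − 1.9 = 1.48 V; V_DS = V_D − V_S = 8.5 − 1.9 = 6.6 V.
k_n = μ_nC_ox · (W/L) = 0.832 mA/V².
V_ov = V_GS − V_t = 1.48 − 0.398 = 1.08 V.
Since V_DS = 6.6 V ≥ V_ov = 1.08 V, the device is in saturation.
I_D = ½ k_n V_ov² = 0.5 × 0.832 × 1.08² = 0.487 mA.

Saturation; I_D = 0.487 mA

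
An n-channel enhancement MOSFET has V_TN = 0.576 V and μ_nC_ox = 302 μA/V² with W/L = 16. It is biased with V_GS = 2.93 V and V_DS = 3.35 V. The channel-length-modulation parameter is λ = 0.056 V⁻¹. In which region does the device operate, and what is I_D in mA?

Saturation; I_D = 15.9 mA

k_n = μ_nC_ox · (W/L) = 4.832 mA/V².
V_ov = V_GS − V_TN = 2.93 − 0.576 = 2.35 V.
Since V_DS = 3.35 V ≥ V_ov = 2.35 V, the device is in saturation.
I_D = ½ k_n V_ov² (1 + λ V_DS) = 0.5 × 4.832 × 2.35² × (1 + 0.056 × 3.35) = 15.9 mA.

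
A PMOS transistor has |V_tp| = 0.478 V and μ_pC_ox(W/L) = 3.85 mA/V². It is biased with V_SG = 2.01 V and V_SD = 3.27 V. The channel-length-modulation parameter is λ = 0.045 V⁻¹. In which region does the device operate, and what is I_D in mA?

Saturation; I_D = 5.18 mA

V_ov = V_SG − |V_tp| = 2.01 − 0.478 = 1.53 V.
Since V_SD = 3.27 V ≥ V_ov = 1.53 V, the device is in saturation.
I_D = ½ k_p V_ov² (1 + λ V_SD) = 0.5 × 3.85 × 1.53² × (1 + 0.045 × 3.27) = 5.18 mA.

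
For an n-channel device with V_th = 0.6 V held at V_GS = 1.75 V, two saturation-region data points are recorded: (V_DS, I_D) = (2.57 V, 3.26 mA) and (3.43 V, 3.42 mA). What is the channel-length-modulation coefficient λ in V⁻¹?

λ = 0.0669 V⁻¹

With V_GS fixed, I_D ∝ (1 + λ V_DS) in saturation, so I_D2/I_D1 = (1 + λ V_DS2)/(1 + λ V_DS1).
3.42/3.26 = 1.049 = (1 + 3.43 λ)/(1 + 2.57 λ).
Solving: λ (I_D1 V_DS2 − I_D2 V_DS1) = I_D2 − I_D1, so λ = (3.42 − 3.26) / (3.26 × 3.43 − 3.42 × 2.57) = 0.16 / 2.39 = 0.0669 V⁻¹.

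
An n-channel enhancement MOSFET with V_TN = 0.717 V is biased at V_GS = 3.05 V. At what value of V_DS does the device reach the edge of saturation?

V_DS,sat = 2.33 V

The boundary between triode and saturation is V_DS = V_GS − V_TN = V_ov.
V_ov = 3.05 − 0.717 = 2.33 V.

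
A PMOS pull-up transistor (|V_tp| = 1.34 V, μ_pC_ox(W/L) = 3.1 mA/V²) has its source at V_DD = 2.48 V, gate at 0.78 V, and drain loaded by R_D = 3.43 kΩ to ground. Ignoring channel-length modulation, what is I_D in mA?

I_D = 0.201 mA

V_SG = V_DD − V_G = 2.48 − 0.78 = 1.7 V, so V_ov = 1.7 − 1.34 = 0.36 V.
Assume saturation: I_D = ½ k_p V_ov² = 0.5 × 3.1 × 0.36² = 0.201 mA, giving V_SD = V_DD − I_D R_D = 2.48 − 0.201 × 3.43 = 1.79 V.
V_SD = 1.79 V ≥ V_ov = 0.36 V, confirming saturation.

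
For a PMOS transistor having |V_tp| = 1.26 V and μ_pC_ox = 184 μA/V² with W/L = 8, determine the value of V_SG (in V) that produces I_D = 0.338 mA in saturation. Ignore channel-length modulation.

V_SG = 1.94 V

k_p = μ_pC_ox · (W/L) = 1.472 mA/V².
In saturation I_D = ½ k_p (V_SG − |V_tp|)², so V_SG − |V_tp| = √(2 I_D / k_p) = √(2 × 0.338 / 1.472) = 0.678 V.
V_SG = 1.26 + 0.678 = 1.94 V.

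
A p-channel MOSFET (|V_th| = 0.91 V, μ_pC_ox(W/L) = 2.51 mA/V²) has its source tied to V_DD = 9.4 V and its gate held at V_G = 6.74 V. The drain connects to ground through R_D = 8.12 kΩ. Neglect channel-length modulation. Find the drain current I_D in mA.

V_SG = V_DD − V_G = 9.4 − 6.74 = 2.66 V, so V_ov = 2.66 − 0.91 = 1.75 V.
Assume saturation: I_D = ½ k_p V_ov² = 0.5 × 2.51 × 1.75² = 3.84 mA, giving V_SD = V_DD − I_D R_D = 9.4 − 3.84 × 8.12 = -21.8 V.
But -21.8 V < V_ov = 1.75 V, so the device is actually in triode.
In triode I_D = k_p[V_ov V_SD − ½ V_SD²] and I_D = (V_DD − V_SD)/R_D. Equating: 10.2 V_SD² − 36.67 V_SD + 9.4 = 0, giving V_SD = 0.278 V (the root below V_ov).
I_D = (9.4 − 0.278) / 8.12 = 1.12 mA.

I_D = 1.12 mA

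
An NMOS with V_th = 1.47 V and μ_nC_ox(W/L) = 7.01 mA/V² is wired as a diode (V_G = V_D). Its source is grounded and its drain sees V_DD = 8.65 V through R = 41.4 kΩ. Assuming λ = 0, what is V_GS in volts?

With gate tied to drain, V_GS = V_DS ≥ V_GS − V_th, so the device is in saturation.
KCL at the drain: ½ k_n (V_GS − V_th)² = (V_DD − V_GS)/R.
Let x = V_GS − 1.47. Then 145 x² + x − 7.18 = 0, giving x = 0.219 V (positive root), so V_GS = 1.69 V.
I_D = (V_DD − V_GS)/R = (8.65 − 1.69) / 41.4 = 0.168 mA.

V_GS = 1.69 V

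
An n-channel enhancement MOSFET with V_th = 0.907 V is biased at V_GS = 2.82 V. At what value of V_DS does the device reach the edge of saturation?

V_DS,sat = 1.91 V

The boundary between triode and saturation is V_DS = V_GS − V_th = V_ov.
V_ov = 2.82 − 0.907 = 1.91 V.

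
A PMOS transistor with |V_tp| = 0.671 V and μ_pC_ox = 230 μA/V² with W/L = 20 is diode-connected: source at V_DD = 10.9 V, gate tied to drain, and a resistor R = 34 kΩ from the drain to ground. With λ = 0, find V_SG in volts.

V_SG = 1.03 V

With gate tied to drain, V_SG = V_SD ≥ V_SG − |V_tp|, so the device is in saturation.
k_p = μ_pC_ox · (W/L) = 4.6 mA/V².
KCL at the drain: ½ k_p (V_SG − |V_tp|)² = (V_DD − V_SG)/R.
Let x = V_SG − 0.671. Then 78.2 x² + x − 10.23 = 0, giving x = 0.355 V (positive root), so V_SG = 1.03 V.
I_D = (V_DD − V_SG)/R = (10.9 − 1.03) / 34 = 0.29 mA.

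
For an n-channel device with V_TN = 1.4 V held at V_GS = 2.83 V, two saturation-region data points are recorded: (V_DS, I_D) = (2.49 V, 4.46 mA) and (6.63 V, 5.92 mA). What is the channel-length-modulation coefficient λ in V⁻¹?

λ = 0.0985 V⁻¹

With V_GS fixed, I_D ∝ (1 + λ V_DS) in saturation, so I_D2/I_D1 = (1 + λ V_DS2)/(1 + λ V_DS1).
5.92/4.46 = 1.327 = (1 + 6.63 λ)/(1 + 2.49 λ).
Solving: λ (I_D1 V_DS2 − I_D2 V_DS1) = I_D2 − I_D1, so λ = (5.92 − 4.46) / (4.46 × 6.63 − 5.92 × 2.49) = 1.46 / 14.8 = 0.0985 V⁻¹.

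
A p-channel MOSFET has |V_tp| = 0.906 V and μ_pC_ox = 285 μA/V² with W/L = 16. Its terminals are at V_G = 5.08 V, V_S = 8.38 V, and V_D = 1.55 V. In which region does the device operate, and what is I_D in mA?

Saturation; I_D = 13.1 mA

V_SG = V_S − V_G = 8.38 − 5.08 = 3.3 V; V_SD = V_S − V_D = 8.38 − 1.55 = 6.83 V.
k_p = μ_pC_ox · (W/L) = 4.56 mA/V².
V_ov = V_SG − |V_tp| = 3.3 − 0.906 = 2.39 V.
Since V_SD = 6.83 V ≥ V_ov = 2.39 V, the device is in saturation.
I_D = ½ k_p V_ov² = 0.5 × 4.56 × 2.39² = 13.1 mA.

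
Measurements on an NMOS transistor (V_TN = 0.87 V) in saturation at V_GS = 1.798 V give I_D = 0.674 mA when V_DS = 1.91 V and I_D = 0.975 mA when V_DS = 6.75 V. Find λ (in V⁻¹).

λ = 0.112 V⁻¹

With V_GS fixed, I_D ∝ (1 + λ V_DS) in saturation, so I_D2/I_D1 = (1 + λ V_DS2)/(1 + λ V_DS1).
0.975/0.674 = 1.447 = (1 + 6.75 λ)/(1 + 1.91 λ).
Solving: λ (I_D1 V_DS2 − I_D2 V_DS1) = I_D2 − I_D1, so λ = (0.975 − 0.674) / (0.674 × 6.75 − 0.975 × 1.91) = 0.301 / 2.69 = 0.112 V⁻¹.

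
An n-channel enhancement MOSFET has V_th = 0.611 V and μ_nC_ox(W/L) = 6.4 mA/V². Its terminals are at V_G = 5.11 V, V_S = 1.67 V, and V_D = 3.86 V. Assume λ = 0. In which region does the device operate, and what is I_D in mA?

V_GS = V_G − V_S = 5.11 − 1.67 = 3.44 V; V_DS = V_D − V_S = 3.86 − 1.67 = 2.19 V.
V_ov = V_GS − V_th = 3.44 − 0.611 = 2.83 V.
Since V_DS = 2.19 V < V_ov = 2.83 V, the device is in the triode region.
I_D = k_n [V_ov · V_DS − ½ V_DS²] = 6.4 × [2.83 × 2.19 − 0.5 × 2.19²] = 24.3 mA.

Triode; I_D = 24.3 mA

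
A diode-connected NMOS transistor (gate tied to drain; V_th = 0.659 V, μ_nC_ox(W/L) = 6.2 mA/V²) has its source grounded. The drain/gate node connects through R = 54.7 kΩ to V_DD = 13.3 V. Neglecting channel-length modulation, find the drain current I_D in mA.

With gate tied to drain, V_GS = V_DS ≥ V_GS − V_th, so the device is in saturation.
KCL at the drain: ½ k_n (V_GS − V_th)² = (V_DD − V_GS)/R.
Let x = V_GS − 0.659. Then 170 x² + x − 12.64 = 0, giving x = 0.27 V (positive root), so V_GS = 0.929 V.
I_D = (V_DD − V_GS)/R = (13.3 − 0.929) / 54.7 = 0.226 mA.

I_D = 0.226 mA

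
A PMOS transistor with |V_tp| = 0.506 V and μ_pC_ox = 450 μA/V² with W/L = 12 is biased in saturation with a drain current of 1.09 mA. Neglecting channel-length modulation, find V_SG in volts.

k_p = μ_pC_ox · (W/L) = 5.4 mA/V².
In saturation I_D = ½ k_p (V_SG − |V_tp|)², so V_SG − |V_tp| = √(2 I_D / k_p) = √(2 × 1.09 / 5.4) = 0.635 V.
V_SG = 0.506 + 0.635 = 1.14 V.

V_SG = 1.14 V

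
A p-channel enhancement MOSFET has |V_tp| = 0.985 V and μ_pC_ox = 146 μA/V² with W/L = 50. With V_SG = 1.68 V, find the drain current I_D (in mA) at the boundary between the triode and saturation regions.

At the boundary V_SD = V_ov = V_SG − |V_tp| = 1.68 − 0.985 = 0.695 V.
k_p = μ_pC_ox · (W/L) = 7.3 mA/V².
I_D = ½ k_p V_ov² = 0.5 × 7.3 × 0.695² = 1.76 mA.

I_D = 1.76 mA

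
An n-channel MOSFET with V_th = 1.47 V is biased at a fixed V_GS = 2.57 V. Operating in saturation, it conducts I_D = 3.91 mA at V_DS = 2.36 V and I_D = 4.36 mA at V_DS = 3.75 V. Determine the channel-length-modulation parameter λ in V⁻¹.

With V_GS fixed, I_D ∝ (1 + λ V_DS) in saturation, so I_D2/I_D1 = (1 + λ V_DS2)/(1 + λ V_DS1).
4.36/3.91 = 1.115 = (1 + 3.75 λ)/(1 + 2.36 λ).
Solving: λ (I_D1 V_DS2 − I_D2 V_DS1) = I_D2 − I_D1, so λ = (4.36 − 3.91) / (3.91 × 3.75 − 4.36 × 2.36) = 0.45 / 4.37 = 0.103 V⁻¹.

λ = 0.103 V⁻¹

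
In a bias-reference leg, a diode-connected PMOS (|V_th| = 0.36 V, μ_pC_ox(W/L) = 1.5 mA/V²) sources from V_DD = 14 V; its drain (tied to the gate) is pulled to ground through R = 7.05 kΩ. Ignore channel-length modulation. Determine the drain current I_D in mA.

With gate tied to drain, V_SG = V_SD ≥ V_SG − |V_th|, so the device is in saturation.
KCL at the drain: ½ k_p (V_SG − |V_th|)² = (V_DD − V_SG)/R.
Let x = V_SG − 0.36. Then 5.29 x² + x − 13.64 = 0, giving x = 1.51 V (positive root), so V_SG = 1.87 V.
I_D = (V_DD − V_SG)/R = (14 − 1.87) / 7.05 = 1.72 mA.

I_D = 1.72 mA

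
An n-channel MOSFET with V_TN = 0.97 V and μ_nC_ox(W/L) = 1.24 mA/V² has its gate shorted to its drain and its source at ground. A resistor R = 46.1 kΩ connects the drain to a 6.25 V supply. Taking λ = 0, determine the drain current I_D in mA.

With gate tied to drain, V_GS = V_DS ≥ V_GS − V_TN, so the device is in saturation.
KCL at the drain: ½ k_n (V_GS − V_TN)² = (V_DD − V_GS)/R.
Let x = V_GS − 0.97. Then 28.6 x² + x − 5.28 = 0, giving x = 0.413 V (positive root), so V_GS = 1.38 V.
I_D = (V_DD − V_GS)/R = (6.25 − 1.38) / 46.1 = 0.106 mA.

I_D = 0.106 mA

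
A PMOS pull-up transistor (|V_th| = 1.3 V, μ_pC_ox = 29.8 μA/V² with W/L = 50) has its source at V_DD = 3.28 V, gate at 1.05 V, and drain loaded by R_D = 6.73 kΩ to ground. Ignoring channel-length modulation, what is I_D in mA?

V_SG = V_DD − V_G = 3.28 − 1.05 = 2.23 V, so V_ov = 2.23 − 1.3 = 0.93 V.
k_p = μ_pC_ox · (W/L) = 1.49 mA/V².
Assume saturation: I_D = ½ k_p V_ov² = 0.5 × 1.49 × 0.93² = 0.644 mA, giving V_SD = V_DD − I_D R_D = 3.28 − 0.644 × 6.73 = -1.06 V.
But -1.06 V < V_ov = 0.93 V, so the device is actually in triode.
In triode I_D = k_p[V_ov V_SD − ½ V_SD²] and I_D = (V_DD − V_SD)/R_D. Equating: 5.01 V_SD² − 10.33 V_SD + 3.28 = 0, giving V_SD = 0.392 V (the root below V_ov).
I_D = (3.28 − 0.392) / 6.73 = 0.429 mA.

I_D = 0.429 mA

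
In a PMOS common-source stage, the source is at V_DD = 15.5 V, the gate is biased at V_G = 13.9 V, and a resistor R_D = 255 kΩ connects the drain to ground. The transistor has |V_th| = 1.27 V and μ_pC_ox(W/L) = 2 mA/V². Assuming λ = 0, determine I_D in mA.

I_D = 0.0604 mA

V_SG = V_DD − V_G = 15.5 − 13.9 = 1.6 V, so V_ov = 1.6 − 1.27 = 0.33 V.
Assume saturation: I_D = ½ k_p V_ov² = 0.5 × 2 × 0.33² = 0.109 mA, giving V_SD = V_DD − I_D R_D = 15.5 − 0.109 × 255 = -12.3 V.
But -12.3 V < V_ov = 0.33 V, so the device is actually in triode.
In triode I_D = k_p[V_ov V_SD − ½ V_SD²] and I_D = (V_DD − V_SD)/R_D. Equating: 255 V_SD² − 169.3 V_SD + 15.5 = 0, giving V_SD = 0.11 V (the root below V_ov).
I_D = (15.5 − 0.11) / 255 = 0.0604 mA.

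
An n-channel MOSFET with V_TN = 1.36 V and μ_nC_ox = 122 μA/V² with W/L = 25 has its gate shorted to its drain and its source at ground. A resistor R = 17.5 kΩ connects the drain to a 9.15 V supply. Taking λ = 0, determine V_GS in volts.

With gate tied to drain, V_GS = V_DS ≥ V_GS − V_TN, so the device is in saturation.
k_n = μ_nC_ox · (W/L) = 3.05 mA/V².
KCL at the drain: ½ k_n (V_GS − V_TN)² = (V_DD − V_GS)/R.
Let x = V_GS − 1.36. Then 26.7 x² + x − 7.79 = 0, giving x = 0.522 V (positive root), so V_GS = 1.88 V.
I_D = (V_DD − V_GS)/R = (9.15 − 1.88) / 17.5 = 0.415 mA.

V_GS = 1.88 V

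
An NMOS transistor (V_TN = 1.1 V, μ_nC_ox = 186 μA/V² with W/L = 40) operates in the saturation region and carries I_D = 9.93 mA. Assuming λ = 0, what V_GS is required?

k_n = μ_nC_ox · (W/L) = 7.44 mA/V².
In saturation I_D = ½ k_n (V_GS − V_TN)², so V_GS − V_TN = √(2 I_D / k_n) = √(2 × 9.93 / 7.44) = 1.63 V.
V_GS = 1.1 + 1.63 = 2.73 V.

V_GS = 2.73 V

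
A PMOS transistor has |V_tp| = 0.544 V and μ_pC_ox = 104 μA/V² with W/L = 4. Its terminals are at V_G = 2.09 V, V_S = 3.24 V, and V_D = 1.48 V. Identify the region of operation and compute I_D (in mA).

Saturation; I_D = 0.0764 mA

V_SG = V_S − V_G = 3.24 − 2.09 = 1.15 V; V_SD = V_S − V_D = 3.24 − 1.48 = 1.76 V.
k_p = μ_pC_ox · (W/L) = 0.416 mA/V².
V_ov = V_SG − |V_tp| = 1.15 − 0.544 = 0.606 V.
Since V_SD = 1.76 V ≥ V_ov = 0.606 V, the device is in saturation.
I_D = ½ k_p V_ov² = 0.5 × 0.416 × 0.606² = 0.0764 mA.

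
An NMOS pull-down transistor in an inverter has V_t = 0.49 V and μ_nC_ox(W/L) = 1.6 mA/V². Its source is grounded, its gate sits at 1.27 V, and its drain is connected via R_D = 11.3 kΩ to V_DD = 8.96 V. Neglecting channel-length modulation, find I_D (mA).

I_D = 0.487 mA

V_GS = V_G = 1.27 V, so V_ov = 1.27 − 0.49 = 0.78 V.
Assume saturation: I_D = ½ k_n V_ov² = 0.5 × 1.6 × 0.78² = 0.487 mA, giving V_DS = V_DD − I_D R_D = 8.96 − 0.487 × 11.3 = 3.46 V.
V_DS = 3.46 V ≥ V_ov = 0.78 V, confirming saturation.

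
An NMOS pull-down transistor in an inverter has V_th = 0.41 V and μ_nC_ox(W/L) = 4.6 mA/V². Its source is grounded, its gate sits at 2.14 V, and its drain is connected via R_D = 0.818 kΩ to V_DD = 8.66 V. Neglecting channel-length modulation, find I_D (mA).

I_D = 6.88 mA

V_GS = V_G = 2.14 V, so V_ov = 2.14 − 0.41 = 1.73 V.
Assume saturation: I_D = ½ k_n V_ov² = 0.5 × 4.6 × 1.73² = 6.88 mA, giving V_DS = V_DD − I_D R_D = 8.66 − 6.88 × 0.818 = 3.03 V.
V_DS = 3.03 V ≥ V_ov = 1.73 V, confirming saturation.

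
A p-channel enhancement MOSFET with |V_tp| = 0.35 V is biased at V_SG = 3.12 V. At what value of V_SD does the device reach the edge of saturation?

V_SD,sat = 2.77 V

The boundary between triode and saturation is V_SD = V_SG − |V_tp| = V_ov.
V_ov = 3.12 − 0.35 = 2.77 V.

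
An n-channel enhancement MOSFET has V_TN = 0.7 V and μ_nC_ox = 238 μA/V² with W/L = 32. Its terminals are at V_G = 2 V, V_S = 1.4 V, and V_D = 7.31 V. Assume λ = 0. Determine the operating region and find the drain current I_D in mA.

V_GS = V_G − V_S = 2 − 1.4 = 0.6 V; V_DS = V_D − V_S = 7.31 − 1.4 = 5.91 V.
V_GS = 0.6 V < V_TN = 0.7 V, so the transistor is in cutoff.

Cutoff; I_D = 0 mA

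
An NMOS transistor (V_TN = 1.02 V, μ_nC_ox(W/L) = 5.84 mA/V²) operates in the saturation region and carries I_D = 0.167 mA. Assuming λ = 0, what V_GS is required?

In saturation I_D = ½ k_n (V_GS − V_TN)², so V_GS − V_TN = √(2 I_D / k_n) = √(2 × 0.167 / 5.84) = 0.239 V.
V_GS = 1.02 + 0.239 = 1.26 V.

V_GS = 1.26 V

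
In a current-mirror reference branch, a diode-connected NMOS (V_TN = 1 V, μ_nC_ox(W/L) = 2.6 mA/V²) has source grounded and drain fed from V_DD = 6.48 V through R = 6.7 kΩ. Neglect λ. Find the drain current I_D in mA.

I_D = 0.708 mA

With gate tied to drain, V_GS = V_DS ≥ V_GS − V_TN, so the device is in saturation.
KCL at the drain: ½ k_n (V_GS − V_TN)² = (V_DD − V_GS)/R.
Let x = V_GS − 1. Then 8.71 x² + x − 5.48 = 0, giving x = 0.738 V (positive root), so V_GS = 1.74 V.
I_D = (V_DD − V_GS)/R = (6.48 − 1.74) / 6.7 = 0.708 mA.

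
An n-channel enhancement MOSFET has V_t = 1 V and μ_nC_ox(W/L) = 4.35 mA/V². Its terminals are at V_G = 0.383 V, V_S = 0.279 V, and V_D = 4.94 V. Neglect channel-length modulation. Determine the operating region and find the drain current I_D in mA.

V_GS = V_G − V_S = 0.383 − 0.279 = 0.104 V; V_DS = V_D − V_S = 4.94 − 0.279 = 4.66 V.
V_GS = 0.104 V < V_t = 1 V, so the transistor is in cutoff.

Cutoff; I_D = 0 mA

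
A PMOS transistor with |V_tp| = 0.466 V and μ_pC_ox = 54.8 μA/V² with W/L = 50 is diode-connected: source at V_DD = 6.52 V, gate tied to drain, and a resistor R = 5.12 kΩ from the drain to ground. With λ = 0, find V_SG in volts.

With gate tied to drain, V_SG = V_SD ≥ V_SG − |V_tp|, so the device is in saturation.
k_p = μ_pC_ox · (W/L) = 2.74 mA/V².
KCL at the drain: ½ k_p (V_SG − |V_tp|)² = (V_DD − V_SG)/R.
Let x = V_SG − 0.466. Then 7.01 x² + x − 6.054 = 0, giving x = 0.86 V (positive root), so V_SG = 1.33 V.
I_D = (V_DD − V_SG)/R = (6.52 − 1.33) / 5.12 = 1.01 mA.

V_SG = 1.33 V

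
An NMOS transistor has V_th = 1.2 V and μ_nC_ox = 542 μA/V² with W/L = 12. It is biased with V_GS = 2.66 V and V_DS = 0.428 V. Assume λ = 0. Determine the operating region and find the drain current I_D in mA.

Triode; I_D = 3.47 mA

k_n = μ_nC_ox · (W/L) = 6.504 mA/V².
V_ov = V_GS − V_th = 2.66 − 1.2 = 1.46 V.
Since V_DS = 0.428 V < V_ov = 1.46 V, the device is in the triode region.
I_D = k_n [V_ov · V_DS − ½ V_DS²] = 6.504 × [1.46 × 0.428 − 0.5 × 0.428²] = 3.47 mA.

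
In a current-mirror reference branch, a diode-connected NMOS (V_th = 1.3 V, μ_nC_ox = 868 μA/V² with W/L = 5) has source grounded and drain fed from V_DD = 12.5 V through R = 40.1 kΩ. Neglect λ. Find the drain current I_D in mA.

With gate tied to drain, V_GS = V_DS ≥ V_GS − V_th, so the device is in saturation.
k_n = μ_nC_ox · (W/L) = 4.34 mA/V².
KCL at the drain: ½ k_n (V_GS − V_th)² = (V_DD − V_GS)/R.
Let x = V_GS − 1.3. Then 87 x² + x − 11.2 = 0, giving x = 0.353 V (positive root), so V_GS = 1.65 V.
I_D = (V_DD − V_GS)/R = (12.5 − 1.65) / 40.1 = 0.27 mA.

I_D = 0.270 mA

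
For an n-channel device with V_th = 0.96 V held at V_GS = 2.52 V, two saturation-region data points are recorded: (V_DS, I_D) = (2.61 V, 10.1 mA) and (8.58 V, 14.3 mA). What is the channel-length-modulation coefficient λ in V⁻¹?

With V_GS fixed, I_D ∝ (1 + λ V_DS) in saturation, so I_D2/I_D1 = (1 + λ V_DS2)/(1 + λ V_DS1).
14.3/10.1 = 1.416 = (1 + 8.58 λ)/(1 + 2.61 λ).
Solving: λ (I_D1 V_DS2 − I_D2 V_DS1) = I_D2 − I_D1, so λ = (14.3 − 10.1) / (10.1 × 8.58 − 14.3 × 2.61) = 4.2 / 49.3 = 0.0851 V⁻¹.

λ = 0.0851 V⁻¹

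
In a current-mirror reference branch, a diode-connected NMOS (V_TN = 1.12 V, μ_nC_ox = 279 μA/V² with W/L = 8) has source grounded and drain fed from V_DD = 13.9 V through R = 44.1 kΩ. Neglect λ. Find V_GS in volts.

With gate tied to drain, V_GS = V_DS ≥ V_GS − V_TN, so the device is in saturation.
k_n = μ_nC_ox · (W/L) = 2.232 mA/V².
KCL at the drain: ½ k_n (V_GS − V_TN)² = (V_DD − V_GS)/R.
Let x = V_GS − 1.12. Then 49.2 x² + x − 12.78 = 0, giving x = 0.5 V (positive root), so V_GS = 1.62 V.
I_D = (V_DD − V_GS)/R = (13.9 − 1.62) / 44.1 = 0.278 mA.

V_GS = 1.62 V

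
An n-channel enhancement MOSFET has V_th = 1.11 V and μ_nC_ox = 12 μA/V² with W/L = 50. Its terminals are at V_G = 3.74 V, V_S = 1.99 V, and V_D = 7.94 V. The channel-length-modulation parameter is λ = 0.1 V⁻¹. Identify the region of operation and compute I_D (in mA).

Saturation; I_D = 0.196 mA

V_GS = V_G − V_S = 3.74 − 1.99 = 1.75 V; V_DS = V_D − V_S = 7.94 − 1.99 = 5.95 V.
k_n = μ_nC_ox · (W/L) = 0.6 mA/V².
V_ov = V_GS − V_th = 1.75 − 1.11 = 0.64 V.
Since V_DS = 5.95 V ≥ V_ov = 0.64 V, the device is in saturation.
I_D = ½ k_n V_ov² (1 + λ V_DS) = 0.5 × 0.6 × 0.64² × (1 + 0.1 × 5.95) = 0.196 mA.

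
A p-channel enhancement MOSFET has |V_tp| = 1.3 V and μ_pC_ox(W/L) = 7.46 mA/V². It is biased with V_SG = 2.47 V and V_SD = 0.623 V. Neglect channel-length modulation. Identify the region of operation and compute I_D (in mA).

V_ov = V_SG − |V_tp| = 2.47 − 1.3 = 1.17 V.
Since V_SD = 0.623 V < V_ov = 1.17 V, the device is in the triode region.
I_D = k_p [V_ov · V_SD − ½ V_SD²] = 7.46 × [1.17 × 0.623 − 0.5 × 0.623²] = 3.99 mA.

Triode; I_D = 3.99 mA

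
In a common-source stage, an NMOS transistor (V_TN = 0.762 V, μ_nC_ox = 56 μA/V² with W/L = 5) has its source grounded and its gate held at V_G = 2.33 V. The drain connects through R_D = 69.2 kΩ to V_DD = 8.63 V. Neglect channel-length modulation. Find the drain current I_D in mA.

I_D = 0.120 mA

V_GS = V_G = 2.33 V, so V_ov = 2.33 − 0.762 = 1.57 V.
k_n = μ_nC_ox · (W/L) = 0.28 mA/V².
Assume saturation: I_D = ½ k_n V_ov² = 0.5 × 0.28 × 1.57² = 0.344 mA, giving V_DS = V_DD − I_D R_D = 8.63 − 0.344 × 69.2 = -15.2 V.
But -15.2 V < V_ov = 1.57 V, so the device is actually in triode.
In triode I_D = k_n[V_ov V_DS − ½ V_DS²] and I_D = (V_DD − V_DS)/R_D. Equating: 9.69 V_DS² − 31.38 V_DS + 8.63 = 0, giving V_DS = 0.303 V (the root below V_ov).
I_D = (8.63 − 0.303) / 69.2 = 0.12 mA.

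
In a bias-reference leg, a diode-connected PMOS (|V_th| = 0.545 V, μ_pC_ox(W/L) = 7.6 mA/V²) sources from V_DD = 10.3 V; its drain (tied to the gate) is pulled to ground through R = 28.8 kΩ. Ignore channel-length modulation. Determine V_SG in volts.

V_SG = 0.839 V

With gate tied to drain, V_SG = V_SD ≥ V_SG − |V_th|, so the device is in saturation.
KCL at the drain: ½ k_p (V_SG − |V_th|)² = (V_DD − V_SG)/R.
Let x = V_SG − 0.545. Then 109 x² + x − 9.755 = 0, giving x = 0.294 V (positive root), so V_SG = 0.839 V.
I_D = (V_DD − V_SG)/R = (10.3 − 0.839) / 28.8 = 0.329 mA.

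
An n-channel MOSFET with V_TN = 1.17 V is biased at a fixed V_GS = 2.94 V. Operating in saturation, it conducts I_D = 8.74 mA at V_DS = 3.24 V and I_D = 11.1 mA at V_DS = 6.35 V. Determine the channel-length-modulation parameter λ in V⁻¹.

λ = 0.121 V⁻¹

With V_GS fixed, I_D ∝ (1 + λ V_DS) in saturation, so I_D2/I_D1 = (1 + λ V_DS2)/(1 + λ V_DS1).
11.1/8.74 = 1.27 = (1 + 6.35 λ)/(1 + 3.24 λ).
Solving: λ (I_D1 V_DS2 − I_D2 V_DS1) = I_D2 − I_D1, so λ = (11.1 − 8.74) / (8.74 × 6.35 − 11.1 × 3.24) = 2.36 / 19.5 = 0.121 V⁻¹.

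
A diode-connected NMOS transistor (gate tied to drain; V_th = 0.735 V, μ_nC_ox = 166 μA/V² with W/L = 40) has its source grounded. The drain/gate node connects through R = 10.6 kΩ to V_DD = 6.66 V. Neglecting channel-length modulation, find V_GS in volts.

V_GS = 1.13 V

With gate tied to drain, V_GS = V_DS ≥ V_GS − V_th, so the device is in saturation.
k_n = μ_nC_ox · (W/L) = 6.64 mA/V².
KCL at the drain: ½ k_n (V_GS − V_th)² = (V_DD − V_GS)/R.
Let x = V_GS − 0.735. Then 35.2 x² + x − 5.925 = 0, giving x = 0.396 V (positive root), so V_GS = 1.13 V.
I_D = (V_DD − V_GS)/R = (6.66 − 1.13) / 10.6 = 0.522 mA.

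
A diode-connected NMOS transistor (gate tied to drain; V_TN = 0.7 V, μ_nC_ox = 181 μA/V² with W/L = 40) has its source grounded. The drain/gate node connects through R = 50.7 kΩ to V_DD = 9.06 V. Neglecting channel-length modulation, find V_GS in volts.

V_GS = 0.911 V

With gate tied to drain, V_GS = V_DS ≥ V_GS − V_TN, so the device is in saturation.
k_n = μ_nC_ox · (W/L) = 7.24 mA/V².
KCL at the drain: ½ k_n (V_GS − V_TN)² = (V_DD − V_GS)/R.
Let x = V_GS − 0.7. Then 184 x² + x − 8.36 = 0, giving x = 0.211 V (positive root), so V_GS = 0.911 V.
I_D = (V_DD − V_GS)/R = (9.06 − 0.911) / 50.7 = 0.161 mA.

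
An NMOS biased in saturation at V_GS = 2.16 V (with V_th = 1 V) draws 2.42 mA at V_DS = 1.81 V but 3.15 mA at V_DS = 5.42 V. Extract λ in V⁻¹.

With V_GS fixed, I_D ∝ (1 + λ V_DS) in saturation, so I_D2/I_D1 = (1 + λ V_DS2)/(1 + λ V_DS1).
3.15/2.42 = 1.302 = (1 + 5.42 λ)/(1 + 1.81 λ).
Solving: λ (I_D1 V_DS2 − I_D2 V_DS1) = I_D2 − I_D1, so λ = (3.15 − 2.42) / (2.42 × 5.42 − 3.15 × 1.81) = 0.73 / 7.41 = 0.0985 V⁻¹.

λ = 0.0985 V⁻¹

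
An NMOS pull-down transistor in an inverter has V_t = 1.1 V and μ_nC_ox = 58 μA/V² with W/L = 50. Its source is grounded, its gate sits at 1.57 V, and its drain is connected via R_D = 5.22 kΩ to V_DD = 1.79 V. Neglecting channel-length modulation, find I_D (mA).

I_D = 0.283 mA

V_GS = V_G = 1.57 V, so V_ov = 1.57 − 1.1 = 0.47 V.
k_n = μ_nC_ox · (W/L) = 2.9 mA/V².
Assume saturation: I_D = ½ k_n V_ov² = 0.5 × 2.9 × 0.47² = 0.32 mA, giving V_DS = V_DD − I_D R_D = 1.79 − 0.32 × 5.22 = 0.118 V.
But 0.118 V < V_ov = 0.47 V, so the device is actually in triode.
In triode I_D = k_n[V_ov V_DS − ½ V_DS²] and I_D = (V_DD − V_DS)/R_D. Equating: 7.57 V_DS² − 8.115 V_DS + 1.79 = 0, giving V_DS = 0.311 V (the root below V_ov).
I_D = (1.79 − 0.311) / 5.22 = 0.283 mA.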